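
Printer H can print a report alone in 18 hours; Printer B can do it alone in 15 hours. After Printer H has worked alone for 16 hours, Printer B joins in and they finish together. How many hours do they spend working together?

10/11 hours

In 16 hours Printer H does 16/18 = 8/9 of the job, leaving 1/9.
Printer H and Printer B together work at 11/90 per hour, so finishing takes 1/9 ÷ 11/90 = 10/11 hours.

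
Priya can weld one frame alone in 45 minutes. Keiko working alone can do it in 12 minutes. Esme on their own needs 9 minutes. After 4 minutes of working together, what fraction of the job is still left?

Combined rate: 1/45 + 1/12 + 1/9 = (4 + 15 + 20)/180 = 39/180 = 13/60 per minute.
In 4 minutes they complete 4·13/60 = 13/15 of the job.
So 2/15 remains.

2/15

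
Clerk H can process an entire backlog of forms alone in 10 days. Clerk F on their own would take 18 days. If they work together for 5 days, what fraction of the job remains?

2/9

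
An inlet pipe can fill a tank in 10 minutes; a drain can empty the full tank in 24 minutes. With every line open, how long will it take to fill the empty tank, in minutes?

120/7 minutes

Net rate = 1/10 − 1/24 = (12 − 5)/120 = 7/120 per minute.
Filling time = 1 ÷ (7/120) = 120/7 minutes.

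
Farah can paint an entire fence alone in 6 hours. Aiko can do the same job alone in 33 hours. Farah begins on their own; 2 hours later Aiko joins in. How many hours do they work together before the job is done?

In the first 2 hours Farah alone does 2/6 = 1/3 of the job, leaving 2/3.
Once everyone is working, combined rate: 1/6 + 1/33 = (11 + 2)/66 = 13/66 per hour.
Remaining 2/3 at 13/66 per hour takes 44/13 hours.

44/13 hours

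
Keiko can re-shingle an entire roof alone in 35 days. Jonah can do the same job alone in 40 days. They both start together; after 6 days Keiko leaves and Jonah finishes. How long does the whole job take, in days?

232/7 days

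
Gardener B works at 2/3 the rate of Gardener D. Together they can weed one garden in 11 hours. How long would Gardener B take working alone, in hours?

Let Gardener D's rate be r; then Gardener B's rate is (2/3)r, so together (2/3 + 1)r = (5/3)r = 1/11.
Thus r = 3/55 per hour.
Gardener D alone: 55/3 hours; Gardener B alone: 55/2 hours.

55/2 hours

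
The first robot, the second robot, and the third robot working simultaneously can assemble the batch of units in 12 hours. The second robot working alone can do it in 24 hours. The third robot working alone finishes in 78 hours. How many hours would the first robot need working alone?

Combined rate is 1/12 per hour.
Known contribution: 1/24 + 1/78 = (13 + 4)/312 = 17/312 per hour.
So the first robot's rate is 1/12 − 17/312 = 3/104, meaning 104/3 hours alone.

104/3 hours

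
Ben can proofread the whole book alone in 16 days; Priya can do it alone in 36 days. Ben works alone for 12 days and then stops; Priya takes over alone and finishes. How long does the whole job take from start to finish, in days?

In 12 days Ben does 12/16 = 3/4 of the job, leaving 1/4.
Priya works at 1/36 per day, so finishing takes 1/4 ÷ 1/36 = 9 days.
Total time = 12 + 9 = 21 days.

21 days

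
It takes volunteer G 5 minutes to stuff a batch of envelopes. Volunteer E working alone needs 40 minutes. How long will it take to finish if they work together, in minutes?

40/9 minutes

Combined rate: 1/5 + 1/40 = (8 + 1)/40 = 9/40 per minute.
Time = 1 ÷ (9/40) = 40/9 minutes.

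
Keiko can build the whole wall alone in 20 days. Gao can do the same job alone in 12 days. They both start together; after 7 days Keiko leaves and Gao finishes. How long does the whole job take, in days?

39/5 days

In the first 7 days the combined rate is 2/15, so 14/15 of the job is done, leaving 1/15.
After Keiko leaves the rate is 1/12 per day; the remaining 1/15 takes 4/5 days.
Total = 7 + 4/5 = 39/5 days.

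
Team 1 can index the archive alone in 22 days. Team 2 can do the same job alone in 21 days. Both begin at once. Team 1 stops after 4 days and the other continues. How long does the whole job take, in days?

189/11 days

In the first 4 days the combined rate is 43/462, so 86/231 of the job is done, leaving 145/231.
After Team 1 leaves the rate is 1/21 per day; the remaining 145/231 takes 145/11 days.
Total = 4 + 145/11 = 189/11 days.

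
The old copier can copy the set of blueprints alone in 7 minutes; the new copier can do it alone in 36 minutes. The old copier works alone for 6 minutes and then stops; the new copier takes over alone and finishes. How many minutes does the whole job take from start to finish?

In 6 minutes the old copier does 6/7 of the job, leaving 1/7.
The new copier works at 1/36 per minute, so finishing takes 1/7 ÷ 1/36 = 36/7 minutes.
Total time = 6 + 36/7 = 78/7 minutes.

78/7 minutes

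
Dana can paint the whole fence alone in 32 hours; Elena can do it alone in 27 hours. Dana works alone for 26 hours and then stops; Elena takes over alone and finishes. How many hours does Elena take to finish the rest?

In 26 hours Dana does 26/32 = 13/16 of the job, leaving 3/16.
Elena works at 1/27 per hour, so finishing takes 3/16 ÷ 1/27 = 81/16 hours.

81/16 hours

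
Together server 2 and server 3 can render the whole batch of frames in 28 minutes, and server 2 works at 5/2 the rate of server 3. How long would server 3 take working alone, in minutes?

98 minutes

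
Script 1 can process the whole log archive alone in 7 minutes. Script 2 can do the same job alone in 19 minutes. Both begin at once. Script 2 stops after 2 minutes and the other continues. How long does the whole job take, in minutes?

119/19 minutes

In the first 2 minutes the combined rate is 26/133, so 52/133 of the job is done, leaving 81/133.
After script 2 leaves the rate is 1/7 per minute; the remaining 81/133 takes 81/19 minutes.
Total = 2 + 81/19 = 119/19 minutes.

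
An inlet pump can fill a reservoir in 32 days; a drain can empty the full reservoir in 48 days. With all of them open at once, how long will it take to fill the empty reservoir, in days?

96 days

Net rate = 1/32 − 1/48 = (3 − 2)/96 = 1/96 per day.
Filling time = 1 ÷ (1/96) = 96 days.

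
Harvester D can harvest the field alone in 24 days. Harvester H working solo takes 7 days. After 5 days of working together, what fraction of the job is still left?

Combined rate: 1/24 + 1/7 = (7 + 24)/168 = 31/168 per day.
In 5 days they complete 5·31/168 = 155/168 of the job.
So 13/168 remains.

13/168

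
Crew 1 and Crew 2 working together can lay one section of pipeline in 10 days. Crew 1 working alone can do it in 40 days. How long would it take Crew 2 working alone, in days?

Combined rate is 1/10 per day.
Known contribution: 1/40 per day.
So Crew 2's rate is 1/10 − 1/40 = 3/40, meaning 40/3 days alone.

40/3 days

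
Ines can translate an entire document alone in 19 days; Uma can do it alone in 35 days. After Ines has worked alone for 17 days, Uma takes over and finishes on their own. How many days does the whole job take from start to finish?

In 17 days Ines does 17/19 of the job, leaving 2/19.
Uma works at 1/35 per day, so finishing takes 2/19 ÷ 1/35 = 70/19 days.
Total time = 17 + 70/19 = 393/19 days.

393/19 days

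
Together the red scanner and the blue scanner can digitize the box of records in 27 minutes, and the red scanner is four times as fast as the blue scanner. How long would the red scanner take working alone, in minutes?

135/4 minutes

Let the blue scanner's rate be r; then the red scanner's rate is 4r, so together (4 + 1)r = 5r = 1/27.
Thus r = 1/135 per minute.
The blue scanner alone: 135 minutes; the red scanner alone: 135/4 minutes.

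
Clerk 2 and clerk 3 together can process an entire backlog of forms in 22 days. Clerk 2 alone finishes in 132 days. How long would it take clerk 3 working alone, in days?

Combined rate is 1/22 per day.
Known contribution: 1/132 per day.
So clerk 3's rate is 1/22 − 1/132 = 5/132, meaning 132/5 days alone.

132/5 days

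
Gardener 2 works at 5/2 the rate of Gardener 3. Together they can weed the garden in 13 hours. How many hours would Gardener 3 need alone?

91/2 hours

Let Gardener 3's rate be r; then Gardener 2's rate is (5/2)r, so together (5/2 + 1)r = (7/2)r = 1/13.
Thus r = 2/91 per hour.
Gardener 3 alone: 91/2 hours; Gardener 2 alone: 91/5 hours.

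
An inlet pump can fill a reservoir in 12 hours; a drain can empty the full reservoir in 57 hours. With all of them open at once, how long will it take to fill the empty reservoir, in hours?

76/5 hours

Net rate = 1/12 − 1/57 = (19 − 4)/228 = 15/228 = 5/76 per hour.
Filling time = 1 ÷ (5/76) = 76/5 hours.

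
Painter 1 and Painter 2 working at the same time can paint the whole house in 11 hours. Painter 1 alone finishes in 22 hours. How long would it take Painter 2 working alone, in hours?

Combined rate is 1/11 per hour.
Known contribution: 1/22 per hour.
So Painter 2's rate is 1/11 − 1/22 = 1/22, meaning 22 hours alone.

22 hours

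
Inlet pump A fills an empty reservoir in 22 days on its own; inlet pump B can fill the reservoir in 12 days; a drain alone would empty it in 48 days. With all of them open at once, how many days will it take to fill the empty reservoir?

Net rate = 1/22 + 1/12 − 1/48 = (24 + 44 − 11)/528 = 57/528 = 19/176 per day.
Filling time = 1 ÷ (19/176) = 176/19 days.

176/19 days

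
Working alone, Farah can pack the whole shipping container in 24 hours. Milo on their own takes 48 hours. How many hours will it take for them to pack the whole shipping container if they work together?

16 hours

Combined rate: 1/24 + 1/48 = (2 + 1)/48 = 3/48 = 1/16 per hour.
Time = 1 ÷ (1/16) = 16 hours.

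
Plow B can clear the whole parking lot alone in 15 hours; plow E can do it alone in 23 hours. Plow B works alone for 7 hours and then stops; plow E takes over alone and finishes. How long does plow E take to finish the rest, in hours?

184/15 hours

In 7 hours plow B does 7/15 of the job, leaving 8/15.
Plow E works at 1/23 per hour, so finishing takes 8/15 ÷ 1/23 = 184/15 hours.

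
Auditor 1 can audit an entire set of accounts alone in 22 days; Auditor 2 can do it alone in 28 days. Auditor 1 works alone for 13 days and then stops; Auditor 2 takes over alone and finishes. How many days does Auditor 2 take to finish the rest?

In 13 days Auditor 1 does 13/22 of the job, leaving 9/22.
Auditor 2 works at 1/28 per day, so finishing takes 9/22 ÷ 1/28 = 126/11 days.

126/11 days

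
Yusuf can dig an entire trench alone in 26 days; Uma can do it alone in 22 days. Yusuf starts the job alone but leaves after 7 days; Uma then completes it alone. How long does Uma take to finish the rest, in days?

In 7 days Yusuf does 7/26 of the job, leaving 19/26.
Uma works at 1/22 per day, so finishing takes 19/26 ÷ 1/22 = 209/13 days.

209/13 days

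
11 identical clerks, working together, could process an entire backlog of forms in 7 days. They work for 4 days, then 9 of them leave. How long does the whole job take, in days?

One clerk does 1/77 of the job per day.
After 4 days with 11 clerks, 4/7 is done (3/7 left).
With 2 clerks the rate is 2/77, so the rest takes 3/7 ÷ 2/77 = 33/2 days.
Total = 4 + 33/2 = 41/2 days.

41/2 days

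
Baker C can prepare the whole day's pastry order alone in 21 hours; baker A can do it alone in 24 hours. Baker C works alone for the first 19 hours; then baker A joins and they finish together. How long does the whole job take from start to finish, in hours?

301/15 hours

In 19 hours baker C does 19/21 of the job, leaving 2/21.
Baker C and baker A together work at 5/56 per hour, so finishing takes 2/21 ÷ 5/56 = 16/15 hours.
Total time = 19 + 16/15 = 301/15 hours.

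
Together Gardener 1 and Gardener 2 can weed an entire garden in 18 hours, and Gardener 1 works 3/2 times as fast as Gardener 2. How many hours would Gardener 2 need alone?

45 hours

Let Gardener 2's rate be r; then Gardener 1's rate is (3/2)r, so together (3/2 + 1)r = (5/2)r = 1/18.
Thus r = 1/45 per hour.
Gardener 2 alone: 45 hours; Gardener 1 alone: 30 hours.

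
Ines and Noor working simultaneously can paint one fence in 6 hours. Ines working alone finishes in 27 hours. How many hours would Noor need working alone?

54/7 hours

Combined rate is 1/6 per hour.
Known contribution: 1/27 per hour.
So Noor's rate is 1/6 − 1/27 = 7/54, meaning 54/7 hours alone.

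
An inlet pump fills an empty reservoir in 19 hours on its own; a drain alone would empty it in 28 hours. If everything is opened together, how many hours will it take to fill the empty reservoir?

Net rate = 1/19 − 1/28 = (28 − 19)/532 = 9/532 per hour.
Filling time = 1 ÷ (9/532) = 532/9 hours.

532/9 hours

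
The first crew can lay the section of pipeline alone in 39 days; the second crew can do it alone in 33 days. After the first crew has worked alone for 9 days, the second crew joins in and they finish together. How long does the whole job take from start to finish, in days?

91/4 days

In 9 days the first crew does 9/39 = 3/13 of the job, leaving 10/13.
The first crew and the second crew together work at 8/143 per day, so finishing takes 10/13 ÷ 8/143 = 55/4 days.
Total time = 9 + 55/4 = 91/4 days.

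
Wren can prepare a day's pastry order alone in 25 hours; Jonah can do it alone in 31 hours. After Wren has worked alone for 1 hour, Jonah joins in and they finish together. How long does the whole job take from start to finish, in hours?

In 1 hour Wren does 1/25 of the job, leaving 24/25.
Wren and Jonah together work at 56/775 per hour, so finishing takes 24/25 ÷ 56/775 = 93/7 hours.
Total time = 1 + 93/7 = 100/7 hours.

100/7 hours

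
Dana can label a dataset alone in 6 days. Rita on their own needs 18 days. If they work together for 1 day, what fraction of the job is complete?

2/9

Combined rate: 1/6 + 1/18 = (3 + 1)/18 = 4/18 = 2/9 per day.
In 1 day they complete 1·2/9 = 2/9 of the job.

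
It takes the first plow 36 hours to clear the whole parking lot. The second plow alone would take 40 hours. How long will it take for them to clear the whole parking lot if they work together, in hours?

With two workers the combined time is the product over the sum: 36·40/(36+40) = 1440/76 = 360/19 hours.

360/19 hours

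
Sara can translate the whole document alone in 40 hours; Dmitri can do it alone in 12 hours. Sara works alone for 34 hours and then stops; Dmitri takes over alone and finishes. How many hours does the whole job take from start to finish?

179/5 hours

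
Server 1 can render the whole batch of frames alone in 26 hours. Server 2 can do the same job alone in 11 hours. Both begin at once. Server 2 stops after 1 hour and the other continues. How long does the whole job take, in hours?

260/11 hours

In the first 1 hour the combined rate is 37/286, so 37/286 of the job is done, leaving 249/286.
After Server 2 leaves the rate is 1/26 per hour; the remaining 249/286 takes 249/11 hours.
Total = 1 + 249/11 = 260/11 hours.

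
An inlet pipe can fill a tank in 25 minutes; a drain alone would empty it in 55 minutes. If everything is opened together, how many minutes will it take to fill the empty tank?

Net rate = 1/25 − 1/55 = (11 − 5)/275 = 6/275 per minute.
Filling time = 1 ÷ (6/275) = 275/6 minutes.

275/6 minutes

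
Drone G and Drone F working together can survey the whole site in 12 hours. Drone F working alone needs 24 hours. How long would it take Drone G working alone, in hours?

24 hours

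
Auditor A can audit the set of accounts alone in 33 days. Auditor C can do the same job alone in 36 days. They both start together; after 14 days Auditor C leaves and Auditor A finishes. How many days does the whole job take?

121/6 days

In the first 14 days the combined rate is 23/396, so 161/198 of the job is done, leaving 37/198.
After Auditor C leaves the rate is 1/33 per day; the remaining 37/198 takes 37/6 days.
Total = 14 + 37/6 = 121/6 days.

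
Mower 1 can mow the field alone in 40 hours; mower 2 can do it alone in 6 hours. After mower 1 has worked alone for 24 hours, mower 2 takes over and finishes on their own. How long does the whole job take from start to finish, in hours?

132/5 hours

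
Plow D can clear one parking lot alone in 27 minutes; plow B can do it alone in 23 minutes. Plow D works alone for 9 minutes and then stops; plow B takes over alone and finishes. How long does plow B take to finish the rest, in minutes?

In 9 minutes plow D does 9/27 = 1/3 of the job, leaving 2/3.
Plow B works at 1/23 per minute, so finishing takes 2/3 ÷ 1/23 = 46/3 minutes.

46/3 minutes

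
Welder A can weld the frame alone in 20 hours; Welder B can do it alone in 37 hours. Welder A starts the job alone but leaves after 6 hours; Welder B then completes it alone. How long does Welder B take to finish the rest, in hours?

In 6 hours Welder A does 6/20 = 3/10 of the job, leaving 7/10.
Welder B works at 1/37 per hour, so finishing takes 7/10 ÷ 1/37 = 259/10 hours.

259/10 hours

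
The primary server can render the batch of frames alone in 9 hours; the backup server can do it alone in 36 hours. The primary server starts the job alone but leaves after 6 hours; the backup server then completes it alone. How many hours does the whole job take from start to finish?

18 hours

In 6 hours the primary server does 6/9 = 2/3 of the job, leaving 1/3.
The backup server works at 1/36 per hour, so finishing takes 1/3 ÷ 1/36 = 12 hours.
Total time = 6 + 12 = 18 hours.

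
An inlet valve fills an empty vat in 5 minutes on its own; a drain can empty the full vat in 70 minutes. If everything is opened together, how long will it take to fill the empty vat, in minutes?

70/13 minutes

Net rate = 1/5 − 1/70 = (14 − 1)/70 = 13/70 per minute.
Filling time = 1 ÷ (13/70) = 70/13 minutes.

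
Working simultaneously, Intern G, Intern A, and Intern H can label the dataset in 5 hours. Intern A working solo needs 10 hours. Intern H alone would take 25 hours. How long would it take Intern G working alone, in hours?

50/3 hours

Combined rate is 1/5 per hour.
Known contribution: 1/10 + 1/25 = (5 + 2)/50 = 7/50 per hour.
So Intern G's rate is 1/5 − 7/50 = 3/50, meaning 50/3 hours alone.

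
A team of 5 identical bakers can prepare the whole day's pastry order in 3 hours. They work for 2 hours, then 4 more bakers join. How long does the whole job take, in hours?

One baker does 1/15 of the job per hour.
After 2 hours with 5 bakers, 2/3 is done (1/3 left).
With 9 bakers the rate is 9/15 = 3/5, so the rest takes 1/3 ÷ 3/5 = 5/9 hours.
Total = 2 + 5/9 = 23/9 hours.

23/9 hours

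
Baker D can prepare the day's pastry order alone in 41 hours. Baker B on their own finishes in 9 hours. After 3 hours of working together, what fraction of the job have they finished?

50/123

Combined rate: 1/41 + 1/9 = (9 + 41)/369 = 50/369 per hour.
In 3 hours they complete 3·50/369 = 50/123 of the job.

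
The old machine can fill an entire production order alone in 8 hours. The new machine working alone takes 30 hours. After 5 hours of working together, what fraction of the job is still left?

5/24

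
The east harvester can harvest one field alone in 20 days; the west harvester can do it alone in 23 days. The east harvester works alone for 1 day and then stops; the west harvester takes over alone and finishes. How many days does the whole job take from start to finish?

In 1 day the east harvester does 1/20 of the job, leaving 19/20.
The west harvester works at 1/23 per day, so finishing takes 19/20 ÷ 1/23 = 437/20 days.
Total time = 1 + 437/20 = 457/20 days.

457/20 days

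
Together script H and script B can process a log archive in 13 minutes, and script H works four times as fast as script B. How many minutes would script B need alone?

Let script B's rate be r; then script H's rate is 4r, so together (4 + 1)r = 5r = 1/13.
Thus r = 1/65 per minute.
Script B alone: 65 minutes; script H alone: 65/4 minutes.

65 minutes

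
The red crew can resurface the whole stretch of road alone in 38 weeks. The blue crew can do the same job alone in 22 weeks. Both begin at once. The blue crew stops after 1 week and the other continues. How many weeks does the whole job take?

399/11 weeks

In the first 1 week the combined rate is 15/209, so 15/209 of the job is done, leaving 194/209.
After the blue crew leaves the rate is 1/38 per week; the remaining 194/209 takes 388/11 weeks.
Total = 1 + 388/11 = 399/11 weeks.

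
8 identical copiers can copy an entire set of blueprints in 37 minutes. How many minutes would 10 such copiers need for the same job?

148/5 minutes

Total work is 8·37 = 296 copier-minutes.
With 10 copiers: 296/10 = 148/5 minutes.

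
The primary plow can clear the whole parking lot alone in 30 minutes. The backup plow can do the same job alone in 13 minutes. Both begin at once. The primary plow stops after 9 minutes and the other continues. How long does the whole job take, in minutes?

In the first 9 minutes the combined rate is 43/390, so 129/130 of the job is done, leaving 1/130.
After the primary plow leaves the rate is 1/13 per minute; the remaining 1/130 takes 1/10 minutes.
Total = 9 + 1/10 = 91/10 minutes.

91/10 minutes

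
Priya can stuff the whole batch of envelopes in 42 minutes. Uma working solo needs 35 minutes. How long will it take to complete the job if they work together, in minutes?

210/11 minutes

With two workers the combined time is the product over the sum: 42·35/(42+35) = 1470/77 = 210/11 minutes.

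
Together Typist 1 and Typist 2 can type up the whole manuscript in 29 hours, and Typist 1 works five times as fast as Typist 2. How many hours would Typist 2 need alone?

174 hours

Let Typist 2's rate be r; then Typist 1's rate is 5r, so together (5 + 1)r = 6r = 1/29.
Thus r = 1/174 per hour.
Typist 2 alone: 174 hours; Typist 1 alone: 174/5 hours.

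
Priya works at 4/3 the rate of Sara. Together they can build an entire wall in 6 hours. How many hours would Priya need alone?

21/2 hours

Let Sara's rate be r; then Priya's rate is (4/3)r, so together (4/3 + 1)r = (7/3)r = 1/6.
Thus r = 1/14 per hour.
Sara alone: 14 hours; Priya alone: 21/2 hours.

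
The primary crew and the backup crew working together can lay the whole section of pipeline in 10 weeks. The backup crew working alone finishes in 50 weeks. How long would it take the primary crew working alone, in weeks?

Combined rate is 1/10 per week.
Known contribution: 1/50 per week.
So the primary crew's rate is 1/10 − 1/50 = 2/25, meaning 25/2 weeks alone.

25/2 weeks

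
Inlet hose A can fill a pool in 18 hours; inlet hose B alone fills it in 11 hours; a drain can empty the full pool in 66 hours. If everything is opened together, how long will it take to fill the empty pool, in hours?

99/13 hours

Net rate = 1/18 + 1/11 − 1/66 = (11 + 18 − 3)/198 = 26/198 = 13/99 per hour.
Filling time = 1 ÷ (13/99) = 99/13 hours.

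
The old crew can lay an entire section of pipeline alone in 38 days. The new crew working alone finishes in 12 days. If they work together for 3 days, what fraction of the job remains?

51/76

Combined rate: 1/38 + 1/12 = (6 + 19)/228 = 25/228 per day.
In 3 days they complete 3·25/228 = 25/76 of the job.
So 51/76 remains.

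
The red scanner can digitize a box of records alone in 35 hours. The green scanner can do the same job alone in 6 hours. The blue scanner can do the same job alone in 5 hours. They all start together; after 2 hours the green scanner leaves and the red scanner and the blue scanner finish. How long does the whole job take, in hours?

35/12 hours

In the first 2 hours the combined rate is 83/210, so 83/105 of the job is done, leaving 22/105.
After the green scanner leaves the rate is 8/35 per hour; the remaining 22/105 takes 11/12 hours.
Total = 2 + 11/12 = 35/12 hours.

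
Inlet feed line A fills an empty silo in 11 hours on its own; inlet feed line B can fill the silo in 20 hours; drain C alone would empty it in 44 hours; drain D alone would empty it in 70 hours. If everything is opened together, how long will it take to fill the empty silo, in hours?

Net rate = 1/11 + 1/20 − 1/44 − 1/70 = (140 + 77 − 35 − 22)/1540 = 160/1540 = 8/77 per hour.
Filling time = 1 ÷ (8/77) = 77/8 hours.

77/8 hours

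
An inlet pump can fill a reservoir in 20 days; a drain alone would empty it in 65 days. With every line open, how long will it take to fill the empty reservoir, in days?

Net rate = 1/20 − 1/65 = (13 − 4)/260 = 9/260 per day.
Filling time = 1 ÷ (9/260) = 260/9 days.

260/9 days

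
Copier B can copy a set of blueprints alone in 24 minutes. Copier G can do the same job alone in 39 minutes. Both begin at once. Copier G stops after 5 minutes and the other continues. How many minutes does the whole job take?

In the first 5 minutes the combined rate is 7/104, so 35/104 of the job is done, leaving 69/104.
After Copier G leaves the rate is 1/24 per minute; the remaining 69/104 takes 207/13 minutes.
Total = 5 + 207/13 = 272/13 minutes.

272/13 minutes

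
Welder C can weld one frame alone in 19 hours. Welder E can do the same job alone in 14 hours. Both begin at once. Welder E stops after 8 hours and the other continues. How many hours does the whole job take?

57/7 hours

In the first 8 hours the combined rate is 33/266, so 132/133 of the job is done, leaving 1/133.
After welder E leaves the rate is 1/19 per hour; the remaining 1/133 takes 1/7 hours.
Total = 8 + 1/7 = 57/7 hours.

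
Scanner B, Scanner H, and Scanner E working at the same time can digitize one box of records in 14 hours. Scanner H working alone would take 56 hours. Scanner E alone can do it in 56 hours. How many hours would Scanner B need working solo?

28 hours

Combined rate is 1/14 per hour.
Known contribution: 1/56 + 1/56 = (1 + 1)/56 = 2/56 = 1/28 per hour.
So Scanner B's rate is 1/14 − 1/28 = 1/28, meaning 28 hours alone.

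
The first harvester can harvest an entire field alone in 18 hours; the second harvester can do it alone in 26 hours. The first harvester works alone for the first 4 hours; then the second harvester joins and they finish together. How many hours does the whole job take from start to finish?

In 4 hours the first harvester does 4/18 = 2/9 of the job, leaving 7/9.
The first harvester and the second harvester together work at 11/117 per hour, so finishing takes 7/9 ÷ 11/117 = 91/11 hours.
Total time = 4 + 91/11 = 135/11 hours.

135/11 hours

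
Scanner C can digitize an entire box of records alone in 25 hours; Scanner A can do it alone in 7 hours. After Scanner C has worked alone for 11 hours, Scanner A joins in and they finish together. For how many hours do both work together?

49/16 hours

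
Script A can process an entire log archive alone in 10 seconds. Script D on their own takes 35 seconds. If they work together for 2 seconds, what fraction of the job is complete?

9/35

Combined rate: 1/10 + 1/35 = (7 + 2)/70 = 9/70 per second.
In 2 seconds they complete 2·9/70 = 9/35 of the job.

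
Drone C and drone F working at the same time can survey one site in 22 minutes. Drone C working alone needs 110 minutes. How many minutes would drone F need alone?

55/2 minutes

Combined rate is 1/22 per minute.
Known contribution: 1/110 per minute.
So drone F's rate is 1/22 − 1/110 = 2/55, meaning 55/2 minutes alone.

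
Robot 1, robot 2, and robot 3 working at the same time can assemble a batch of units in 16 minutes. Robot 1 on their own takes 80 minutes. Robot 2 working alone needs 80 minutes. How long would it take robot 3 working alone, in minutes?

Combined rate is 1/16 per minute.
Known contribution: 1/80 + 1/80 = (1 + 1)/80 = 2/80 = 1/40 per minute.
So robot 3's rate is 1/16 − 1/40 = 3/80, meaning 80/3 minutes alone.

80/3 minutes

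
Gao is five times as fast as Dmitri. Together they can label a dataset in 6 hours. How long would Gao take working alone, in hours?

36/5 hours

Let Dmitri's rate be r; then Gao's rate is 5r, so together (5 + 1)r = 6r = 1/6.
Thus r = 1/36 per hour.
Dmitri alone: 36 hours; Gao alone: 36/5 hours.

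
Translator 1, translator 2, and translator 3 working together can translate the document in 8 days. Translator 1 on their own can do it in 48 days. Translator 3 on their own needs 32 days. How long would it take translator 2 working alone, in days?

96/7 days

Combined rate is 1/8 per day.
Known contribution: 1/48 + 1/32 = (2 + 3)/96 = 5/96 per day.
So translator 2's rate is 1/8 − 5/96 = 7/96, meaning 96/7 days alone.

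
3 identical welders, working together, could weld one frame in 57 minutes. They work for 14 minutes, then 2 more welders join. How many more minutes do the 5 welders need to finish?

One welder does 1/171 of the job per minute.
After 14 minutes with 3 welders, 14/57 is done (43/57 left).
With 5 welders the rate is 5/171, so the rest takes 43/57 ÷ 5/171 = 129/5 minutes.

129/5 minutes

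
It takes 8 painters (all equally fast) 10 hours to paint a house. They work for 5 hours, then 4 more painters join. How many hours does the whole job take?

25/3 hours

One painter does 1/80 of the job per hour.
After 5 hours with 8 painters, 1/2 is done (1/2 left).
With 12 painters the rate is 12/80 = 3/20, so the rest takes 1/2 ÷ 3/20 = 10/3 hours.
Total = 5 + 10/3 = 25/3 hours.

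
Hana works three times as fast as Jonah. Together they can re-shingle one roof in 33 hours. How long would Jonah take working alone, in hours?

132 hours

Let Jonah's rate be r; then Hana's rate is 3r, so together (3 + 1)r = 4r = 1/33.
Thus r = 1/132 per hour.
Jonah alone: 132 hours; Hana alone: 44 hours.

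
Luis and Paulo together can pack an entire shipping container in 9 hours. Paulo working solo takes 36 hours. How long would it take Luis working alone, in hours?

Combined rate is 1/9 per hour.
Known contribution: 1/36 per hour.
So Luis's rate is 1/9 − 1/36 = 1/12, meaning 12 hours alone.

12 hours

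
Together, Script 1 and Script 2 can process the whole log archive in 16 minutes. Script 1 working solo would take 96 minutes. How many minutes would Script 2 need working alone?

96/5 minutes

Combined rate is 1/16 per minute.
Known contribution: 1/96 per minute.
So Script 2's rate is 1/16 − 1/96 = 5/96, meaning 96/5 minutes alone.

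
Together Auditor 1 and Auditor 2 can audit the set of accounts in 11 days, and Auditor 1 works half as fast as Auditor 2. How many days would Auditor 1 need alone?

Let Auditor 2's rate be r; then Auditor 1's rate is (1/2)r, so together (1/2 + 1)r = (3/2)r = 1/11.
Thus r = 2/33 per day.
Auditor 2 alone: 33/2 days; Auditor 1 alone: 33 days.

33 days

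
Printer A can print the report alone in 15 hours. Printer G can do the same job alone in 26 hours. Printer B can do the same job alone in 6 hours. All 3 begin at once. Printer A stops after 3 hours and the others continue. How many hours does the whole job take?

39/10 hours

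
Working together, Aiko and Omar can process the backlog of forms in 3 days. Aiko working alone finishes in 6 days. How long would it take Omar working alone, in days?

Combined rate is 1/3 per day.
Known contribution: 1/6 per day.
So Omar's rate is 1/3 − 1/6 = 1/6, meaning 6 days alone.

6 days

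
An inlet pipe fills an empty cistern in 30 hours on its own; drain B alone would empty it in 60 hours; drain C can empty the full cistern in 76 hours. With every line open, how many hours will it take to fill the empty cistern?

285 hours

Net rate = 1/30 − 1/60 − 1/76 = (38 − 19 − 15)/1140 = 4/1140 = 1/285 per hour.
Filling time = 1 ÷ (1/285) = 285 hours.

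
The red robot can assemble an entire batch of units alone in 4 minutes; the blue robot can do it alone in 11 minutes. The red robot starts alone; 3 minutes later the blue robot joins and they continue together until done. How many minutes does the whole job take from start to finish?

In 3 minutes the red robot does 3/4 of the job, leaving 1/4.
The red robot and the blue robot together work at 15/44 per minute, so finishing takes 1/4 ÷ 15/44 = 11/15 minutes.
Total time = 3 + 11/15 = 56/15 minutes.

56/15 minutes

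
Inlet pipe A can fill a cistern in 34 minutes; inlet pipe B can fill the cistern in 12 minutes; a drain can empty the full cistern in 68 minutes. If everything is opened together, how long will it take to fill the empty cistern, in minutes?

Net rate = 1/34 + 1/12 − 1/68 = (6 + 17 − 3)/204 = 20/204 = 5/51 per minute.
Filling time = 1 ÷ (5/51) = 51/5 minutes.

51/5 minutes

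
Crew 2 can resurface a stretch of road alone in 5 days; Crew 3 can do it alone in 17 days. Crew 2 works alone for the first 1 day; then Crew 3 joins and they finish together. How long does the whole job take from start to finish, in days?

45/11 days

In 1 day Crew 2 does 1/5 of the job, leaving 4/5.
Crew 2 and Crew 3 together work at 22/85 per day, so finishing takes 4/5 ÷ 22/85 = 34/11 days.
Total time = 1 + 34/11 = 45/11 days.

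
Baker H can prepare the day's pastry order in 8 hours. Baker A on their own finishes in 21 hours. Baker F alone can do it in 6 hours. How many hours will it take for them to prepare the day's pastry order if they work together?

56/19 hours

Combined rate: 1/8 + 1/21 + 1/6 = (21 + 8 + 28)/168 = 57/168 = 19/56 per hour.
Time = 1 ÷ (19/56) = 56/19 hours.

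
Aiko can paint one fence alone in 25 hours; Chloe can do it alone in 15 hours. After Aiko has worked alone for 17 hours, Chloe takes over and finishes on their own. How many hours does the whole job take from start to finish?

In 17 hours Aiko does 17/25 of the job, leaving 8/25.
Chloe works at 1/15 per hour, so finishing takes 8/25 ÷ 1/15 = 24/5 hours.
Total time = 17 + 24/5 = 109/5 hours.

109/5 hours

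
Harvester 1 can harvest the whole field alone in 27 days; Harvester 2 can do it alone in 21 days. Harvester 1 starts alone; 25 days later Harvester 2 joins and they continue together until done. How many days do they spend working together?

In 25 days Harvester 1 does 25/27 of the job, leaving 2/27.
Harvester 1 and Harvester 2 together work at 16/189 per day, so finishing takes 2/27 ÷ 16/189 = 7/8 days.

7/8 days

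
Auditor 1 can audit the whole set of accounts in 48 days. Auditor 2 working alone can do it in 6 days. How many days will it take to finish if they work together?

Combined rate: 1/48 + 1/6 = (1 + 8)/48 = 9/48 = 3/16 per day.
Time = 1 ÷ (3/16) = 16/3 days.

16/3 days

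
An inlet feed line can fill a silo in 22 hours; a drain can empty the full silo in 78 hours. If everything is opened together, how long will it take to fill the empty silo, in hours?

Net rate = 1/22 − 1/78 = (39 − 11)/858 = 28/858 = 14/429 per hour.
Filling time = 1 ÷ (14/429) = 429/14 hours.

429/14 hours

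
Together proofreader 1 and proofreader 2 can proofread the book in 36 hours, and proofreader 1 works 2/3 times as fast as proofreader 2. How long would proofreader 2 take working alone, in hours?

Let proofreader 2's rate be r; then proofreader 1's rate is (2/3)r, so together (2/3 + 1)r = (5/3)r = 1/36.
Thus r = 1/60 per hour.
Proofreader 2 alone: 60 hours; proofreader 1 alone: 90 hours.

60 hours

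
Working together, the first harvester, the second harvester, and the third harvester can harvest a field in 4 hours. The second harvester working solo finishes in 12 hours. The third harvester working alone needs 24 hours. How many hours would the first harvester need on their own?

Combined rate is 1/4 per hour.
Known contribution: 1/12 + 1/24 = (2 + 1)/24 = 3/24 = 1/8 per hour.
So the first harvester's rate is 1/4 − 1/8 = 1/8, meaning 8 hours alone.

8 hours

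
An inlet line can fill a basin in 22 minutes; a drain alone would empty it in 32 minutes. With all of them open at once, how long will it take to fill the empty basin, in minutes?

352/5 minutes

Net rate = 1/22 − 1/32 = (16 − 11)/352 = 5/352 per minute.
Filling time = 1 ÷ (5/352) = 352/5 minutes.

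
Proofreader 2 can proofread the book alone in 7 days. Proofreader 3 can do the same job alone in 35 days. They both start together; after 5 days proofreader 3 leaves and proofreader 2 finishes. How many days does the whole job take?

In the first 5 days the combined rate is 6/35, so 6/7 of the job is done, leaving 1/7.
After proofreader 3 leaves the rate is 1/7 per day; the remaining 1/7 takes 1 day.
Total = 5 + 1 = 6 days.

6 days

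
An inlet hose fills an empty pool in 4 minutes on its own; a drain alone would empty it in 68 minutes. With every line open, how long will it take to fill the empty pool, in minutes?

17/4 minutes

Net rate = 1/4 − 1/68 = (17 − 1)/68 = 16/68 = 4/17 per minute.
Filling time = 1 ÷ (4/17) = 17/4 minutes.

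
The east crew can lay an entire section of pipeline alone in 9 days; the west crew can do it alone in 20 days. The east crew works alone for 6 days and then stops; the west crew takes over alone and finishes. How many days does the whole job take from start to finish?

In 6 days the east crew does 6/9 = 2/3 of the job, leaving 1/3.
The west crew works at 1/20 per day, so finishing takes 1/3 ÷ 1/20 = 20/3 days.
Total time = 6 + 20/3 = 38/3 days.

38/3 days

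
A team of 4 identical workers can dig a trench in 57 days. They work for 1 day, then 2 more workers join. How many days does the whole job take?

One worker does 1/228 of the job per day.
After 1 day with 4 workers, 1/57 is done (56/57 left).
With 6 workers the rate is 6/228 = 1/38, so the rest takes 56/57 ÷ 1/38 = 112/3 days.
Total = 1 + 112/3 = 115/3 days.

115/3 days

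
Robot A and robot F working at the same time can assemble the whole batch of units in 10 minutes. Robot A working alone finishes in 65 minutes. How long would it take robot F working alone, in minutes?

130/11 minutes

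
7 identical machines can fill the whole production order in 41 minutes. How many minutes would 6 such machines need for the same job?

Total work is 7·41 = 287 machine-minutes.
With 6 machines: 287/6 minutes.

287/6 minutes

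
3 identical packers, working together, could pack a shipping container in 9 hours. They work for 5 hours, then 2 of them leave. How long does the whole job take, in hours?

17 hours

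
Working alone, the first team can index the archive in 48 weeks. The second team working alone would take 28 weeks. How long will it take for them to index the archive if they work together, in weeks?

336/19 weeks

Combined rate: 1/48 + 1/28 = (7 + 12)/336 = 19/336 per week.
Time = 1 ÷ (19/336) = 336/19 weeks.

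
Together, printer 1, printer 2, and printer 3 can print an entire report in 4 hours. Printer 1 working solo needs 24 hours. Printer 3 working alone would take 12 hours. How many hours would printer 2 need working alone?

Combined rate is 1/4 per hour.
Known contribution: 1/24 + 1/12 = (1 + 2)/24 = 3/24 = 1/8 per hour.
So printer 2's rate is 1/4 − 1/8 = 1/8, meaning 8 hours alone.

8 hours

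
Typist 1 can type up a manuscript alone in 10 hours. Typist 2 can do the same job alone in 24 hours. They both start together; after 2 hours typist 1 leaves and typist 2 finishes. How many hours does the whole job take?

96/5 hours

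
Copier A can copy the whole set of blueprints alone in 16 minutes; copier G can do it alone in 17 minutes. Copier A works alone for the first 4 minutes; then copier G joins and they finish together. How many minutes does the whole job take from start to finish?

112/11 minutes

In 4 minutes copier A does 4/16 = 1/4 of the job, leaving 3/4.
Copier A and copier G together work at 33/272 per minute, so finishing takes 3/4 ÷ 33/272 = 68/11 minutes.
Total time = 4 + 68/11 = 112/11 minutes.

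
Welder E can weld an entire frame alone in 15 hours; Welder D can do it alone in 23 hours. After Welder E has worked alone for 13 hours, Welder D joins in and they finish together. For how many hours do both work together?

23/19 hours

In 13 hours Welder E does 13/15 of the job, leaving 2/15.
Welder E and Welder D together work at 38/345 per hour, so finishing takes 2/15 ÷ 38/345 = 23/19 hours.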